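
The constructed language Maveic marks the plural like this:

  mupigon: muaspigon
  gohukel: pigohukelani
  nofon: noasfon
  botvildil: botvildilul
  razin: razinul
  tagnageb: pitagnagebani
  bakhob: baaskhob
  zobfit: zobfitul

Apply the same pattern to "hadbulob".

razin and mupigon both end in -n yet inflect differently (razinul, muaspigon), so the final letter is not what conditions the rule; the last vowel is.
"hadbulob" has last vowel 'o'. The stems whose last vowel is 'o' (mupigon → muaspigon, nofon → noasfon, bakhob → baaskhob) insert -as- after the first vowel.
The other patterns: stems whose last vowel is 'i' add -ul; stems whose last vowel is 'e' add pi- … -ani around the stem.
So hadbulob → haasdbulob.

haasdbulob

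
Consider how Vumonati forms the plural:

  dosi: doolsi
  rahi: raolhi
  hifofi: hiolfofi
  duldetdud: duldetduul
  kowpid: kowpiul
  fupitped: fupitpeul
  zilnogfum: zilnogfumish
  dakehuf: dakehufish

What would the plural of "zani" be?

dosi and kowpid both have last vowel 'i' yet inflect differently (doolsi, kowpiul), so the last vowel is not what conditions the rule; the final letter is.
"zani" ends in -i. The stems ending in -i (dosi → doolsi, rahi → raolhi, hifofi → hiolfofi) insert -ol- after the first vowel.
So zani → zaolni.

zaolni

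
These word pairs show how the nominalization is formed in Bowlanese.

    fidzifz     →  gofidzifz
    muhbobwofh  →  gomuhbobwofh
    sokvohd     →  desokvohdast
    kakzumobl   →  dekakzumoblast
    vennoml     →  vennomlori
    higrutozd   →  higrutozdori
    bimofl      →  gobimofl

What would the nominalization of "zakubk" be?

bimofl and vennoml both end in -l yet inflect differently (gobimofl, vennomlori), so the final letter is not what conditions the rule; the second-to-last letter is.
"zakubk" has second-to-last letter 'b'. The one such stem in the data (kakzumobl → dekakzumoblast) adds de- … -ast around the stem, so the same rule applies.
So zakubk → dezakubkast.

dezakubkast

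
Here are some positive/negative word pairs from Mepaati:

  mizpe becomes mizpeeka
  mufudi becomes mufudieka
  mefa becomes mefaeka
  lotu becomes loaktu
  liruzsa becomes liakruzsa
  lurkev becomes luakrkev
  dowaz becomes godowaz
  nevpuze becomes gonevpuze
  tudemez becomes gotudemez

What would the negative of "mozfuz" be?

mefa and liruzsa both end in -a yet inflect differently (mefaeka, liakruzsa), so the final letter is not what conditions the rule; the first letter is.
"mozfuz" begins with m-. The stems beginning with m- (mizpe → mizpeeka, mufudi → mufudieka, mefa → mefaeka) add -eka.
The other patterns: stems beginning with l- insert -ak- after the first vowel; stems beginning with d-, n- or t- add the prefix go-.
So mozfuz → mozfuzeka.

mozfuzeka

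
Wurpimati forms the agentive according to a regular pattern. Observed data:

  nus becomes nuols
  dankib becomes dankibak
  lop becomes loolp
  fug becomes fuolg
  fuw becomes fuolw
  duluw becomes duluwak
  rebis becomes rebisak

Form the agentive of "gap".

nus and rebis both end in -s yet inflect differently (nuols, rebisak), so the final letter is not what conditions the rule; the number of vowels is.
"gap" has 1 vowel. The stems with 1 vowel (lop → loolp, nus → nuols, fug → fuolg) insert -ol- after the first vowel.
The other pattern: stems with 2 vowels add -ak.
So gap → gaolp.

gaolp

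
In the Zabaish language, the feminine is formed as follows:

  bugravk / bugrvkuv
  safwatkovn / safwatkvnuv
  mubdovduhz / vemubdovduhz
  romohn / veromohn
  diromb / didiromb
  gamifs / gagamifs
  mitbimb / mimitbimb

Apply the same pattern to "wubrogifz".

wuwubrogifz

safwatkovn and romohn both end in -n yet inflect differently (safwatkvnuv, veromohn), so the final letter is not what conditions the rule; the second-to-last letter is.
"wubrogifz" has second-to-last letter 'f'. The one such stem in the data (gamifs → gagamifs) repeats the first consonant+vowel as a prefix (as do diromb, mitbimb), so the same rule applies.
So wubrogifz → wuwubrogifz.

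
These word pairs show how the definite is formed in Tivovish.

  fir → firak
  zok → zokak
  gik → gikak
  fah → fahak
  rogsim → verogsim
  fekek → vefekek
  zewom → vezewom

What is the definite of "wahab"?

vewahab

"wahab" has 2 vowels. The stems with 2 vowels (rogsim → verogsim, fekek → vefekek, zewom → vezewom) add the prefix ve-.
The other pattern: stems with 1 vowel add -ak.
So wahab → vewahab.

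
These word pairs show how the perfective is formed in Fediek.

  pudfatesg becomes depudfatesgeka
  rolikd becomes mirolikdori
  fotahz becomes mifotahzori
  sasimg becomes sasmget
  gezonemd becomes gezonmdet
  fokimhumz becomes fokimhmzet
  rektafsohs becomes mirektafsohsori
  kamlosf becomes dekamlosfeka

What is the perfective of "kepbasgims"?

kepbasgmset

pudfatesg and sasimg both end in -g yet inflect differently (depudfatesgeka, sasmget), so the final letter is not what conditions the rule; the second-to-last letter is.
"kepbasgims" has second-to-last letter 'm'. The stems whose second-to-last letter is 'm' (fokimhumz → fokimhmzet, gezonemd → gezonmdet, sasimg → sasmget) delete the last vowel and add -et.
The other patterns: stems whose second-to-last letter is 's' add de- … -eka around the stem; stems whose second-to-last letter is 'h' or 'k' add mi- … -ori around the stem.
So kepbasgims → kepbasgmset.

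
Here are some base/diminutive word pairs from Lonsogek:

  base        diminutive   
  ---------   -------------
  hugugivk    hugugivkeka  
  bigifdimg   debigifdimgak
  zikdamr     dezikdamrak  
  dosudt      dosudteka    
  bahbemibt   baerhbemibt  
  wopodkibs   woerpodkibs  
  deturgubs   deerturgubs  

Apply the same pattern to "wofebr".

woerfebr

"wofebr" has second-to-last letter 'b'. The stems whose second-to-last letter is 'b' (bahbemibt → baerhbemibt, wopodkibs → woerpodkibs, deturgubs → deerturgubs) insert -er- after the first vowel.
The other patterns: stems whose second-to-last letter is 'm' add de- … -ak around the stem; stems whose second-to-last letter is 'd' or 'v' add -eka.
So wofebr → woerfebr.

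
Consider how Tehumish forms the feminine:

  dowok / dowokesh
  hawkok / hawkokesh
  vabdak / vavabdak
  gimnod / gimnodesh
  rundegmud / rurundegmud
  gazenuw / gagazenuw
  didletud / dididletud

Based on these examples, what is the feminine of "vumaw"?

"vumaw" has last vowel 'a'. The one such stem in the data (vabdak → vavabdak) repeats the first consonant+vowel as a prefix (as do didletud, rundegmud), so the same rule applies.
So vumaw → vuvumaw.

vuvumaw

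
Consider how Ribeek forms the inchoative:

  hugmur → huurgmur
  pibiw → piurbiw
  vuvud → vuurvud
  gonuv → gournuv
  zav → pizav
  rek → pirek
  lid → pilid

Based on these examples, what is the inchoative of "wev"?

piwev

"wev" has 1 vowel. The stems with 1 vowel (zav → pizav, rek → pirek, lid → pilid) add the prefix pi-.
The other pattern: stems with 2 vowels insert -ur- after the first vowel.
So wev → piwev.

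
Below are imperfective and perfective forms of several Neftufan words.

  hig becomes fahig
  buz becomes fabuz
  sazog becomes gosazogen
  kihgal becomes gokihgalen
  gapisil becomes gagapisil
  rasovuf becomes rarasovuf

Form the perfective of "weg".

faweg

"weg" has 1 vowel. The stems with 1 vowel (hig → fahig, buz → fabuz) add the prefix fa-.
The other patterns: stems with 2 vowels add go- … -en around the stem; stems with 3 vowels repeat the first consonant+vowel as a prefix.
So weg → faweg.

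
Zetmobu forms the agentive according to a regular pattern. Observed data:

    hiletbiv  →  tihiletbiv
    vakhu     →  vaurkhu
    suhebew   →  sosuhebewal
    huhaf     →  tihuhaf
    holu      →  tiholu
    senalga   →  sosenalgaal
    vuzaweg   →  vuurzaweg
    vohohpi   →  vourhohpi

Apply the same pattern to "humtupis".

tihumtupis

"humtupis" begins with h-. The stems beginning with h- (holu → tiholu, hiletbiv → tihiletbiv, huhaf → tihuhaf) add the prefix ti-.
So humtupis → tihumtupis.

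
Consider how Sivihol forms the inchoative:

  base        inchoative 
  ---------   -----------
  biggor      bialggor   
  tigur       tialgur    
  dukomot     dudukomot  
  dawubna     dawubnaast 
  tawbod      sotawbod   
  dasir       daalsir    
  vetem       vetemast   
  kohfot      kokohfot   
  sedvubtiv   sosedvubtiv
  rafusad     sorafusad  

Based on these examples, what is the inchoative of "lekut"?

"lekut" ends in -t. The stems ending in -t (dukomot → dudukomot, kohfot → kokohfot) repeat the first consonant+vowel as a prefix.
The other patterns: stems ending in -r insert -al- after the first vowel; stems ending in -a or -m add -ast; stems ending in -d or -v add the prefix so-.
So lekut → lelekut.

lelekut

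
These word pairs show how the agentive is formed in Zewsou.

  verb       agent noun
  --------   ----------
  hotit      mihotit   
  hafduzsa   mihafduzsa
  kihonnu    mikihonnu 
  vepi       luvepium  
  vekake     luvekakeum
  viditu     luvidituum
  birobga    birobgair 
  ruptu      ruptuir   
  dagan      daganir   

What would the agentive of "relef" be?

relefir

kihonnu and viditu both end in -u yet inflect differently (mikihonnu, luvidituum), so the final letter is not what conditions the rule; the first letter is.
"relef" begins with r-. The one such stem in the data (ruptu → ruptuir) adds -ir, so the same rule applies.
The other patterns: stems beginning with h- or k- add the prefix mi-; stems beginning with v- add lu- … -um around the stem.
So relef → relefir.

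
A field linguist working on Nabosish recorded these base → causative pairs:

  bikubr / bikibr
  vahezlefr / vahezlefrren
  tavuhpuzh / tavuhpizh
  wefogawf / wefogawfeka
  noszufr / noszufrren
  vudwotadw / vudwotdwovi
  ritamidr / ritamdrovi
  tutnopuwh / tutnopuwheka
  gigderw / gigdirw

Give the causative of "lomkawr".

lomkawreka

vahezlefr and ritamidr both end in -r yet inflect differently (vahezlefrren, ritamdrovi), so the final letter is not what conditions the rule; the second-to-last letter is.
"lomkawr" has second-to-last letter 'w'. The stems whose second-to-last letter is 'w' (tutnopuwh → tutnopuwheka, wefogawf → wefogawfeka) add -eka.
The other patterns: stems whose second-to-last letter is 'f' double the final consonant and add -en; stems whose second-to-last letter is 'd' delete the last vowel and add -ovi; stems whose second-to-last letter is 'b', 'r' or 'z' change the last vowel to 'i'.
So lomkawr → lomkawreka.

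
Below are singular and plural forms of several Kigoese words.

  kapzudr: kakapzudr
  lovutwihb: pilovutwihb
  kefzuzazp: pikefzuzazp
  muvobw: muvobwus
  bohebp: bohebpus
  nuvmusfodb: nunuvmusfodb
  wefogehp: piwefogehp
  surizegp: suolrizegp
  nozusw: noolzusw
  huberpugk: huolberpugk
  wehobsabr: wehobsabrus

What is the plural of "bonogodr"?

wehobsabr and kapzudr both end in -r yet inflect differently (wehobsabrus, kakapzudr), so the final letter is not what conditions the rule; the second-to-last letter is.
"bonogodr" has second-to-last letter 'd'. The stems whose second-to-last letter is 'd' (nuvmusfodb → nunuvmusfodb, kapzudr → kakapzudr) repeat the first consonant+vowel as a prefix.
So bonogodr → bobonogodr.

bobonogodr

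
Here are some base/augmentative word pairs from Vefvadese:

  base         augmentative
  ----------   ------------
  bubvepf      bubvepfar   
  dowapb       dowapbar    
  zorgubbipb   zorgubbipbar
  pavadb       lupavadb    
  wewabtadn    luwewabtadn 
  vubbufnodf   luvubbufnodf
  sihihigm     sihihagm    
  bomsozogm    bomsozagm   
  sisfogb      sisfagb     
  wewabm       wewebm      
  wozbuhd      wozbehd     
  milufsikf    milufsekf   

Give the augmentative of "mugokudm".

dowapb and pavadb both end in -b yet inflect differently (dowapbar, lupavadb), so the final letter is not what conditions the rule; the second-to-last letter is.
"mugokudm" has second-to-last letter 'd'. The stems whose second-to-last letter is 'd' (pavadb → lupavadb, wewabtadn → luwewabtadn, vubbufnodf → luvubbufnodf) add the prefix lu-.
So mugokudm → lumugokudm.

lumugokudm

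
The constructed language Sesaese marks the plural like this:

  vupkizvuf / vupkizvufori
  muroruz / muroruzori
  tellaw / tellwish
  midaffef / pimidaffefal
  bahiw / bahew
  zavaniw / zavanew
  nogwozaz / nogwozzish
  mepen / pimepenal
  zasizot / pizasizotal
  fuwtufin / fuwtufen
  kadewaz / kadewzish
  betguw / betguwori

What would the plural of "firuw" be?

mepen and fuwtufin both end in -n yet inflect differently (pimepenal, fuwtufen), so the final letter is not what conditions the rule; the last vowel is.
"firuw" has last vowel 'u'. The stems whose last vowel is 'u' (betguw → betguwori, vupkizvuf → vupkizvufori, muroruz → muroruzori) add -ori.
The other patterns: stems whose last vowel is 'e' or 'o' add pi- … -al around the stem; stems whose last vowel is 'i' change the last vowel to 'e'; stems whose last vowel is 'a' delete the last vowel and add -ish.
So firuw → firuwori.

firuwori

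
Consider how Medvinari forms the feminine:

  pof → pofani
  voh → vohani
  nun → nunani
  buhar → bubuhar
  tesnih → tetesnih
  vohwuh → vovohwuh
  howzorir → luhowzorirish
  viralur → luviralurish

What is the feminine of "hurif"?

voh and tesnih both end in -h yet inflect differently (vohani, tetesnih), so the final letter is not what conditions the rule; the number of vowels is.
"hurif" has 2 vowels. The stems with 2 vowels (buhar → bubuhar, tesnih → tetesnih, vohwuh → vovohwuh) repeat the first consonant+vowel as a prefix.
So hurif → huhurif.

huhurif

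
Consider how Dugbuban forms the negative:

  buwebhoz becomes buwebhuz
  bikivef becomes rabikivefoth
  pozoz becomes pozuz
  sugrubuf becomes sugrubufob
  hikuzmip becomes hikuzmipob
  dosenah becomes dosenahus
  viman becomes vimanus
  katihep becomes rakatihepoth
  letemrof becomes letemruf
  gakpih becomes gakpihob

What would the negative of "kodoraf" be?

kodorafus

bikivef and letemrof both end in -f yet inflect differently (rabikivefoth, letemruf), so the final letter is not what conditions the rule; the last vowel is.
"kodoraf" has last vowel 'a'. The stems whose last vowel is 'a' (viman → vimanus, dosenah → dosenahus) add -us.
The other patterns: stems whose last vowel is 'e' add ra- … -oth around the stem; stems whose last vowel is 'o' change the last vowel to 'u'; stems whose last vowel is 'i' or 'u' add -ob.
So kodoraf → kodorafus.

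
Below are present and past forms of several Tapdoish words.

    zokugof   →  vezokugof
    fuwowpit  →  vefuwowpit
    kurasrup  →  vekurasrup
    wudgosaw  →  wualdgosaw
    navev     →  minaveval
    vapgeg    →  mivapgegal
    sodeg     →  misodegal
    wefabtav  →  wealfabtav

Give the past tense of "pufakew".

navev and wefabtav both end in -v yet inflect differently (minaveval, wealfabtav), so the final letter is not what conditions the rule; the last vowel is.
"pufakew" has last vowel 'e'. The stems whose last vowel is 'e' (navev → minaveval, sodeg → misodegal, vapgeg → mivapgegal) add mi- … -al around the stem.
The other patterns: stems whose last vowel is 'a' insert -al- after the first vowel; stems whose last vowel is 'i', 'o' or 'u' add the prefix ve-.
So pufakew → mipufakewal.

mipufakewal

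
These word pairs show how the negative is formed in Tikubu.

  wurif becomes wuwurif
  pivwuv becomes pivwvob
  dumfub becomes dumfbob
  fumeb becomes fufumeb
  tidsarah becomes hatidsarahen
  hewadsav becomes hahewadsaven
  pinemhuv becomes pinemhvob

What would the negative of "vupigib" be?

pinemhuv and hewadsav both end in -v yet inflect differently (pinemhvob, hahewadsaven), so the final letter is not what conditions the rule; the last vowel is.
"vupigib" has last vowel 'i'. The one such stem in the data (wurif → wuwurif) repeats the first consonant+vowel as a prefix (as does fumeb), so the same rule applies.
The other patterns: stems whose last vowel is 'u' delete the last vowel and add -ob; stems whose last vowel is 'a' add ha- … -en around the stem.
So vupigib → vuvupigib.

vuvupigib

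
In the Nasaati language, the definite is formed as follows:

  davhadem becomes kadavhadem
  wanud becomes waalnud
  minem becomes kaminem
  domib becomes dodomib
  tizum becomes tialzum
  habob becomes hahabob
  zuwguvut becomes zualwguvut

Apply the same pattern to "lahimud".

laalhimud

tizum and davhadem both end in -m yet inflect differently (tialzum, kadavhadem), so the final letter is not what conditions the rule; the last vowel is.
"lahimud" has last vowel 'u'. The stems whose last vowel is 'u' (zuwguvut → zualwguvut, wanud → waalnud, tizum → tialzum) insert -al- after the first vowel.
The other patterns: stems whose last vowel is 'e' add the prefix ka-; stems whose last vowel is 'i' or 'o' repeat the first consonant+vowel as a prefix.
So lahimud → laalhimud.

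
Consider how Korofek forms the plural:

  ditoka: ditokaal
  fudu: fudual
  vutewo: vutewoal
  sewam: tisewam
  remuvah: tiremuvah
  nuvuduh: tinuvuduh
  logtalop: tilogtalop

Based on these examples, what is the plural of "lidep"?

ditoka and sewam both have last vowel 'a' yet inflect differently (ditokaal, tisewam), so the last vowel is not what conditions the rule; whether the stem ends in a vowel or a consonant is.
"lidep" ends in a consonant. The stems ending in a consonant (sewam → tisewam, remuvah → tiremuvah, nuvuduh → tinuvuduh) add the prefix ti-.
The other pattern: stems ending in a vowel add -al.
So lidep → tilidep.

tilidep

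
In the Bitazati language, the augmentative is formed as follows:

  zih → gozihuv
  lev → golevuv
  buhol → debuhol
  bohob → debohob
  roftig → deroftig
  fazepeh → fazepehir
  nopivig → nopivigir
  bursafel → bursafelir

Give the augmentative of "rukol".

derukol

zih and fazepeh both end in -h yet inflect differently (gozihuv, fazepehir), so the final letter is not what conditions the rule; the number of vowels is.
"rukol" has 2 vowels. The stems with 2 vowels (buhol → debuhol, bohob → debohob, roftig → deroftig) add the prefix de-.
So rukol → derukol.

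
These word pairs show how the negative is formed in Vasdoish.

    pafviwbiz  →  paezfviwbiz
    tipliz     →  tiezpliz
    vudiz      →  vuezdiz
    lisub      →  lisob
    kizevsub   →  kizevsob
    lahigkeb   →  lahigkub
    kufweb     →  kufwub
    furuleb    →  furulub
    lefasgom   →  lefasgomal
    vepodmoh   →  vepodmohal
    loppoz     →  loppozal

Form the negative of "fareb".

farub

lisub and lahigkeb both end in -b yet inflect differently (lisob, lahigkub), so the final letter is not what conditions the rule; the last vowel is.
"fareb" has last vowel 'e'. The stems whose last vowel is 'e' (lahigkeb → lahigkub, kufweb → kufwub, furuleb → furulub) change the last vowel to 'u'.
The other patterns: stems whose last vowel is 'i' insert -ez- after the first vowel; stems whose last vowel is 'u' change the last vowel to 'o'; stems whose last vowel is 'o' add -al.
So fareb → farub.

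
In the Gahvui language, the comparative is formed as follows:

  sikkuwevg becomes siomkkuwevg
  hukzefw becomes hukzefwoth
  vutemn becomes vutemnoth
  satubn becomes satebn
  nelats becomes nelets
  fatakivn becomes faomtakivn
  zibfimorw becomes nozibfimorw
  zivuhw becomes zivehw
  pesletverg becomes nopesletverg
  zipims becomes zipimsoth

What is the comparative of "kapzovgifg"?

vutemn and fatakivn both end in -n yet inflect differently (vutemnoth, faomtakivn), so the final letter is not what conditions the rule; the second-to-last letter is.
"kapzovgifg" has second-to-last letter 'f'. The one such stem in the data (hukzefw → hukzefwoth) adds -oth, so the same rule applies.
The other patterns: stems whose second-to-last letter is 'v' insert -om- after the first vowel; stems whose second-to-last letter is 'r' add the prefix no-; stems whose second-to-last letter is 'b', 'h' or 't' change the last vowel to 'e'.
So kapzovgifg → kapzovgifgoth.

kapzovgifgoth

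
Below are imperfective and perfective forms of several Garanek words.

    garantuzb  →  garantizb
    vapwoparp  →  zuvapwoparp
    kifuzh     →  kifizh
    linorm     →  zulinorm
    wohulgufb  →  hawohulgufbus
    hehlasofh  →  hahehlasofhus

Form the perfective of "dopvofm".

hadopvofmus

wohulgufb and garantuzb both end in -b yet inflect differently (hawohulgufbus, garantizb), so the final letter is not what conditions the rule; the second-to-last letter is.
"dopvofm" has second-to-last letter 'f'. The stems whose second-to-last letter is 'f' (hehlasofh → hahehlasofhus, wohulgufb → hawohulgufbus) add ha- … -us around the stem.
So dopvofm → hadopvofmus.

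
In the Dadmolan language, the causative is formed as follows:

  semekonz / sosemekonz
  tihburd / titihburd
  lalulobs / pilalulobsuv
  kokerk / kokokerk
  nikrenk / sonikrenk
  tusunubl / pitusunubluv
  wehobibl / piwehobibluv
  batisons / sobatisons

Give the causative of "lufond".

solufond

"lufond" has second-to-last letter 'n'. The stems whose second-to-last letter is 'n' (semekonz → sosemekonz, nikrenk → sonikrenk, batisons → sobatisons) add the prefix so-.
So lufond → solufond.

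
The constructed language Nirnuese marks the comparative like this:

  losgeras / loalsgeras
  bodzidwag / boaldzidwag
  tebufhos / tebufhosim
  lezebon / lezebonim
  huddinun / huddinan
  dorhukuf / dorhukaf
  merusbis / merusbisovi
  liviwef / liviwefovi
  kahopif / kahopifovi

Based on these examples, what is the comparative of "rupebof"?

rupebofim

losgeras and tebufhos both end in -s yet inflect differently (loalsgeras, tebufhosim), so the final letter is not what conditions the rule; the last vowel is.
"rupebof" has last vowel 'o'. The stems whose last vowel is 'o' (tebufhos → tebufhosim, lezebon → lezebonim) add -im.
The other patterns: stems whose last vowel is 'a' insert -al- after the first vowel; stems whose last vowel is 'u' change the last vowel to 'a'; stems whose last vowel is 'e' or 'i' add -ovi.
So rupebof → rupebofim.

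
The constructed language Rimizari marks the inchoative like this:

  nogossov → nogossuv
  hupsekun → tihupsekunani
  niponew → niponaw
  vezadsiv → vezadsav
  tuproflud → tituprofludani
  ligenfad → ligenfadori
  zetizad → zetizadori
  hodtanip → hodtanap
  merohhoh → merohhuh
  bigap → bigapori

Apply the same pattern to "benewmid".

benewmad

"benewmid" has last vowel 'i'. The stems whose last vowel is 'i' (hodtanip → hodtanap, vezadsiv → vezadsav) change the last vowel to 'a'.
The other patterns: stems whose last vowel is 'u' add ti- … -ani around the stem; stems whose last vowel is 'o' change the last vowel to 'u'; stems whose last vowel is 'a' add -ori.
So benewmid → benewmad.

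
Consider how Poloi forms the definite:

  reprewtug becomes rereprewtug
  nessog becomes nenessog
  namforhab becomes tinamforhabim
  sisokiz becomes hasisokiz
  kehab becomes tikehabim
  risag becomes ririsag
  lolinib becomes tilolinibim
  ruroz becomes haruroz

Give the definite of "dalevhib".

tidalevhibim

"dalevhib" ends in -b. The stems ending in -b (lolinib → tilolinibim, namforhab → tinamforhabim, kehab → tikehabim) add ti- … -im around the stem.
So dalevhib → tidalevhibim.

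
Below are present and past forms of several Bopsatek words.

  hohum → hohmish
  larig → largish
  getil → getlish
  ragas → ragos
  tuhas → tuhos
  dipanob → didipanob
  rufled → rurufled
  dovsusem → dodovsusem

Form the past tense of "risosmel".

ririsosmel

hohum and dovsusem both end in -m yet inflect differently (hohmish, dodovsusem), so the final letter is not what conditions the rule; the last vowel is.
"risosmel" has last vowel 'e'. The stems whose last vowel is 'e' (rufled → rurufled, dovsusem → dodovsusem) repeat the first consonant+vowel as a prefix.
So risosmel → ririsosmel.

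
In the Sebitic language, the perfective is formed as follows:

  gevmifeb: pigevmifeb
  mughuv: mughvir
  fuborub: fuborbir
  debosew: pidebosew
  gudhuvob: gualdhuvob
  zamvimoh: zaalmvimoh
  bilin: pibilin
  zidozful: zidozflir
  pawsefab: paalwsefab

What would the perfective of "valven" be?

pivalven

fuborub and gudhuvob both end in -b yet inflect differently (fuborbir, gualdhuvob), so the final letter is not what conditions the rule; the last vowel is.
"valven" has last vowel 'e'. The stems whose last vowel is 'e' (gevmifeb → pigevmifeb, debosew → pidebosew) add the prefix pi-.
The other patterns: stems whose last vowel is 'u' delete the last vowel and add -ir; stems whose last vowel is 'a' or 'o' insert -al- after the first vowel.
So valven → pivalven.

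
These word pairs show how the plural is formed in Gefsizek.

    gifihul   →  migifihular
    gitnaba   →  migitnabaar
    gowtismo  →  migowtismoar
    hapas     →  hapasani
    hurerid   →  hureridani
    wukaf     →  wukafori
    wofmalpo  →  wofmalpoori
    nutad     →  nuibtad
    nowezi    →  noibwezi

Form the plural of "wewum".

wewumori

"wewum" begins with w-. The stems beginning with w- (wukaf → wukafori, wofmalpo → wofmalpoori) add -ori.
The other patterns: stems beginning with g- add mi- … -ar around the stem; stems beginning with h- add -ani; stems beginning with n- insert -ib- after the first vowel.
So wewum → wewumori.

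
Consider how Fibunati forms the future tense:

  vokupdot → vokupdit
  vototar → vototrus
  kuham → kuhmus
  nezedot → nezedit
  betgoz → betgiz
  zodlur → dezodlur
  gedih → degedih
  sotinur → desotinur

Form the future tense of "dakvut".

vototar and sotinur both end in -r yet inflect differently (vototrus, desotinur), so the final letter is not what conditions the rule; the last vowel is.
"dakvut" has last vowel 'u'. The stems whose last vowel is 'u' (sotinur → desotinur, zodlur → dezodlur) add the prefix de-.
So dakvut → dedakvut.

dedakvut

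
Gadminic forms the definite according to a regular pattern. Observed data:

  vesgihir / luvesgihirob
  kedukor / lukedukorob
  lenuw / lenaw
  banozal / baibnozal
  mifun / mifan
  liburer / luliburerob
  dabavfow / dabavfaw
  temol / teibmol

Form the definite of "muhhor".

kedukor and dabavfow both have last vowel 'o' yet inflect differently (lukedukorob, dabavfaw), so the last vowel is not what conditions the rule; the final letter is.
"muhhor" ends in -r. The stems ending in -r (liburer → luliburerob, kedukor → lukedukorob, vesgihir → luvesgihirob) add lu- … -ob around the stem.
The other patterns: stems ending in -n or -w change the last vowel to 'a'; stems ending in -l insert -ib- after the first vowel.
So muhhor → lumuhhorob.

lumuhhorob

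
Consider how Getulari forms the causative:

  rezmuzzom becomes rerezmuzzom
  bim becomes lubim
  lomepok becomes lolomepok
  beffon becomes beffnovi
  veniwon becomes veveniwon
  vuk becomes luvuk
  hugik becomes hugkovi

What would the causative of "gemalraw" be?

gegemalraw

vuk and hugik both end in -k yet inflect differently (luvuk, hugkovi), so the final letter is not what conditions the rule; the number of vowels is.
"gemalraw" has 3 vowels. The stems with 3 vowels (lomepok → lolomepok, rezmuzzom → rerezmuzzom, veniwon → veveniwon) repeat the first consonant+vowel as a prefix.
So gemalraw → gegemalraw.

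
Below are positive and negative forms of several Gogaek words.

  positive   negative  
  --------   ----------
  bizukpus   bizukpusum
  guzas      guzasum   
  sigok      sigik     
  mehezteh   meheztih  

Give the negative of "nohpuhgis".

guzas and sigok both have 2 vowels yet inflect differently (guzasum, sigik), so the number of vowels is not what conditions the rule; the final letter is.
"nohpuhgis" ends in -s. The stems ending in -s (bizukpus → bizukpusum, guzas → guzasum) add -um.
The other pattern: stems ending in -h or -k change the last vowel to 'i'.
So nohpuhgis → nohpuhgisum.

nohpuhgisum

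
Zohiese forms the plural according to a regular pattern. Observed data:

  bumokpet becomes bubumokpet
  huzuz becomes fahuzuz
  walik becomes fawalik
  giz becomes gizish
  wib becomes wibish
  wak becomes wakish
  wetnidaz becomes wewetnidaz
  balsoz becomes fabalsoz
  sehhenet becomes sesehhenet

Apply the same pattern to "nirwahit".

ninirwahit

giz and huzuz both end in -z yet inflect differently (gizish, fahuzuz), so the final letter is not what conditions the rule; the number of vowels is.
"nirwahit" has 3 vowels. The stems with 3 vowels (wetnidaz → wewetnidaz, bumokpet → bubumokpet, sehhenet → sesehhenet) repeat the first consonant+vowel as a prefix.
So nirwahit → ninirwahit.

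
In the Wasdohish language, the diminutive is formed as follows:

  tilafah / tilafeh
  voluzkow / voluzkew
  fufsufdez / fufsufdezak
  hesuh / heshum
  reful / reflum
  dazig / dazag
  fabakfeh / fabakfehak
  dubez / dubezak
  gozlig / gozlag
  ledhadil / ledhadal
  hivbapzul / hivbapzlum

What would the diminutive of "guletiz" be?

guletaz

ledhadil and reful both end in -l yet inflect differently (ledhadal, reflum), so the final letter is not what conditions the rule; the last vowel is.
"guletiz" has last vowel 'i'. The stems whose last vowel is 'i' (dazig → dazag, ledhadil → ledhadal, gozlig → gozlag) change the last vowel to 'a'.
The other patterns: stems whose last vowel is 'a' or 'o' change the last vowel to 'e'; stems whose last vowel is 'u' delete the last vowel and add -um; stems whose last vowel is 'e' add -ak.
So guletiz → guletaz.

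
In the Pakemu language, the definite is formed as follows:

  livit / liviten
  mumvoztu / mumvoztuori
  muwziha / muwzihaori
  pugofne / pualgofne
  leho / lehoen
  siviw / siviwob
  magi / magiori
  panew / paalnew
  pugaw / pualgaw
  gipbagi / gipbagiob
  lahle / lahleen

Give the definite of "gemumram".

pugofne and lahle both end in -e yet inflect differently (pualgofne, lahleen), so the final letter is not what conditions the rule; the first letter is.
"gemumram" begins with g-. The one such stem in the data (gipbagi → gipbagiob) adds -ob, so the same rule applies.
The other patterns: stems beginning with m- add -ori; stems beginning with p- insert -al- after the first vowel; stems beginning with l- add -en.
So gemumram → gemumramob.

gemumramob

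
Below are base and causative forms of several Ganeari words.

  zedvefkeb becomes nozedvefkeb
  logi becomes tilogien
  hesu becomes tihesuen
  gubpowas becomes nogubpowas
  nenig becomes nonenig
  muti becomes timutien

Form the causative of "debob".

nodebob

nenig and muti both have last vowel 'i' yet inflect differently (nonenig, timutien), so the last vowel is not what conditions the rule; whether the stem ends in a vowel or a consonant is.
"debob" ends in a consonant. The stems ending in a consonant (nenig → nonenig, gubpowas → nogubpowas, zedvefkeb → nozedvefkeb) add the prefix no-.
The other pattern: stems ending in a vowel add ti- … -en around the stem.
So debob → nodebob.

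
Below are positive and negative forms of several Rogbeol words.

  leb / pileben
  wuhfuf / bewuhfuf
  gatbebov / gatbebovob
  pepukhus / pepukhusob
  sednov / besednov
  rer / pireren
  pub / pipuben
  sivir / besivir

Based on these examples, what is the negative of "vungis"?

bevungis

rer and sivir both end in -r yet inflect differently (pireren, besivir), so the final letter is not what conditions the rule; the number of vowels is.
"vungis" has 2 vowels. The stems with 2 vowels (sednov → besednov, wuhfuf → bewuhfuf, sivir → besivir) add the prefix be-.
The other patterns: stems with 1 vowel add pi- … -en around the stem; stems with 3 vowels add -ob.
So vungis → bevungis.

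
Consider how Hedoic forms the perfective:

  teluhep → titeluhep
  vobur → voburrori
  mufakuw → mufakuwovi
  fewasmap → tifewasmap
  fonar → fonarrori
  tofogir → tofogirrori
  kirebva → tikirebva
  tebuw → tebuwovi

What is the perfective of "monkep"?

tebuw and vobur both have last vowel 'u' yet inflect differently (tebuwovi, voburrori), so the last vowel is not what conditions the rule; the final letter is.
"monkep" ends in -p. The stems ending in -p (fewasmap → tifewasmap, teluhep → titeluhep) add the prefix ti-.
So monkep → timonkep.

timonkep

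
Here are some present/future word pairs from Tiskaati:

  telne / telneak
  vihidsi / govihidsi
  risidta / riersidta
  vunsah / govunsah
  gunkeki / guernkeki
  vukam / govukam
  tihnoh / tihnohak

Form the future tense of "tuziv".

tuzivak

tihnoh and vunsah both end in -h yet inflect differently (tihnohak, govunsah), so the final letter is not what conditions the rule; the first letter is.
"tuziv" begins with t-. The stems beginning with t- (telne → telneak, tihnoh → tihnohak) add -ak.
The other patterns: stems beginning with v- add the prefix go-; stems beginning with g- or r- insert -er- after the first vowel.
So tuziv → tuzivak.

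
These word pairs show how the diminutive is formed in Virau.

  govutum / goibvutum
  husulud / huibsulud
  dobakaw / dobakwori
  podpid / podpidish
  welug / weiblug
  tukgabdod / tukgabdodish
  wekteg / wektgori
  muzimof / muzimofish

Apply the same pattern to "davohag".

davohgori

welug and wekteg both end in -g yet inflect differently (weiblug, wektgori), so the final letter is not what conditions the rule; the last vowel is.
"davohag" has last vowel 'a'. The one such stem in the data (dobakaw → dobakwori) deletes the last vowel and adds -ori (as does wekteg), so the same rule applies.
The other patterns: stems whose last vowel is 'u' insert -ib- after the first vowel; stems whose last vowel is 'i' or 'o' add -ish.
So davohag → davohgori.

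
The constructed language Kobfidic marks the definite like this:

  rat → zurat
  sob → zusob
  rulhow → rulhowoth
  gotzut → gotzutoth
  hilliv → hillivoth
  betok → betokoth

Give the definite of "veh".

rat and gotzut both end in -t yet inflect differently (zurat, gotzutoth), so the final letter is not what conditions the rule; the number of vowels is.
"veh" has 1 vowel. The stems with 1 vowel (rat → zurat, sob → zusob) add the prefix zu-.
The other pattern: stems with 2 vowels add -oth.
So veh → zuveh.

zuveh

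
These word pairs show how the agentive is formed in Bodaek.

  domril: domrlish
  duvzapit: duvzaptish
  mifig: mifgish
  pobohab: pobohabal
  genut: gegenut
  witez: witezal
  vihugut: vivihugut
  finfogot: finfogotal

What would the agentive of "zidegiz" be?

genut and duvzapit both end in -t yet inflect differently (gegenut, duvzaptish), so the final letter is not what conditions the rule; the last vowel is.
"zidegiz" has last vowel 'i'. The stems whose last vowel is 'i' (duvzapit → duvzaptish, mifig → mifgish, domril → domrlish) delete the last vowel and add -ish.
So zidegiz → zidegzish.

zidegzish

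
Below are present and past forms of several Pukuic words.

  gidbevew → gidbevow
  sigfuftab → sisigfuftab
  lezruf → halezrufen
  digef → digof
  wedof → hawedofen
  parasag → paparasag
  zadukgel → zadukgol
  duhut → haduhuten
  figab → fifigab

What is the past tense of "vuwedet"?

digef and lezruf both end in -f yet inflect differently (digof, halezrufen), so the final letter is not what conditions the rule; the last vowel is.
"vuwedet" has last vowel 'e'. The stems whose last vowel is 'e' (zadukgel → zadukgol, gidbevew → gidbevow, digef → digof) change the last vowel to 'o'.
The other patterns: stems whose last vowel is 'a' repeat the first consonant+vowel as a prefix; stems whose last vowel is 'o' or 'u' add ha- … -en around the stem.
So vuwedet → vuwedot.

vuwedot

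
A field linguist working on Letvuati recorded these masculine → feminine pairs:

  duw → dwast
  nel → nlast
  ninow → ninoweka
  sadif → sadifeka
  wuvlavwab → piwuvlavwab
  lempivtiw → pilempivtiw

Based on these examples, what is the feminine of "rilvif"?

rilvifeka

"rilvif" has 2 vowels. The stems with 2 vowels (ninow → ninoweka, sadif → sadifeka) add -eka.
So rilvif → rilvifeka.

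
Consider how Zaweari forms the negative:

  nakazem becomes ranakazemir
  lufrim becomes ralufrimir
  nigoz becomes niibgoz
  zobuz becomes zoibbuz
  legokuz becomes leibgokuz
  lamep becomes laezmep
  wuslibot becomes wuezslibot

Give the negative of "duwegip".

"duwegip" ends in -p. The one such stem in the data (lamep → laezmep) inserts -ez- after the first vowel (as does wuslibot), so the same rule applies.
So duwegip → duezwegip.

duezwegip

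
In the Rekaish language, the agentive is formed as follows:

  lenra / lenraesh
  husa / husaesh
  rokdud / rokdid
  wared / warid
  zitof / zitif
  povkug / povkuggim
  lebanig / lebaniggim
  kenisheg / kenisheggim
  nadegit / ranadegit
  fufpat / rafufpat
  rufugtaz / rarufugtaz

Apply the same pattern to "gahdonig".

rokdud and povkug both have last vowel 'u' yet inflect differently (rokdid, povkuggim), so the last vowel is not what conditions the rule; the final letter is.
"gahdonig" ends in -g. The stems ending in -g (povkug → povkuggim, lebanig → lebaniggim, kenisheg → kenisheggim) double the final consonant and add -im.
The other patterns: stems ending in -a add -esh; stems ending in -d or -f change the last vowel to 'i'; stems ending in -t or -z add the prefix ra-.
So gahdonig → gahdoniggim.

gahdoniggim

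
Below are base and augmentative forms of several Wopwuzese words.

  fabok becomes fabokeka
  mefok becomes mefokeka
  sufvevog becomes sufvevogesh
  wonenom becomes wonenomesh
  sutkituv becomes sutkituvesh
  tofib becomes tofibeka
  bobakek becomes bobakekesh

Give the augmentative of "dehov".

bobakek and fabok both end in -k yet inflect differently (bobakekesh, fabokeka), so the final letter is not what conditions the rule; the number of vowels is.
"dehov" has 2 vowels. The stems with 2 vowels (tofib → tofibeka, fabok → fabokeka, mefok → mefokeka) add -eka.
The other pattern: stems with 3 vowels add -esh.
So dehov → dehoveka.

dehoveka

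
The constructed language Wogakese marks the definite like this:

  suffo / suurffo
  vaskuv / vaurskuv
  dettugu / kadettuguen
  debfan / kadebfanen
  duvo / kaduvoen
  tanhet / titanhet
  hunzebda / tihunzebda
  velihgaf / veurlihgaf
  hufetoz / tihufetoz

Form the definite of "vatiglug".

vaurtiglug

"vatiglug" begins with v-. The stems beginning with v- (vaskuv → vaurskuv, velihgaf → veurlihgaf) insert -ur- after the first vowel.
So vatiglug → vaurtiglug.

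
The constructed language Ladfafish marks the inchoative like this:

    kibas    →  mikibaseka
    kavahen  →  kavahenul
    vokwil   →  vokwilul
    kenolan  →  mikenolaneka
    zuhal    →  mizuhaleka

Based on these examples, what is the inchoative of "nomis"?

vokwil and zuhal both end in -l yet inflect differently (vokwilul, mizuhaleka), so the final letter is not what conditions the rule; the last vowel is.
"nomis" has last vowel 'i'. The one such stem in the data (vokwil → vokwilul) adds -ul, so the same rule applies.
So nomis → nomisul.

nomisul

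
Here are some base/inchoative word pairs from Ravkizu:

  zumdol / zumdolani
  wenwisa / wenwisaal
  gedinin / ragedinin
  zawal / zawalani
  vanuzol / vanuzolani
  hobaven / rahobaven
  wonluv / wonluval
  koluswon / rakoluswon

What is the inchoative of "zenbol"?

"zenbol" ends in -l. The stems ending in -l (zumdol → zumdolani, vanuzol → vanuzolani, zawal → zawalani) add -ani.
The other patterns: stems ending in -n add the prefix ra-; stems ending in -a or -v add -al.
So zenbol → zenbolani.

zenbolani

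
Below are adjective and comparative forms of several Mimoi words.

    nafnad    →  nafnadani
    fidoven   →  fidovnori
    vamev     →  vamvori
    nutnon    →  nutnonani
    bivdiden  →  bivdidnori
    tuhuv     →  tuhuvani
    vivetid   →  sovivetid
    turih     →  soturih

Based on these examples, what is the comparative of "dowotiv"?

sodowotiv

vamev and tuhuv both end in -v yet inflect differently (vamvori, tuhuvani), so the final letter is not what conditions the rule; the last vowel is.
"dowotiv" has last vowel 'i'. The stems whose last vowel is 'i' (turih → soturih, vivetid → sovivetid) add the prefix so-.
The other patterns: stems whose last vowel is 'e' delete the last vowel and add -ori; stems whose last vowel is 'a', 'o' or 'u' add -ani.
So dowotiv → sodowotiv.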